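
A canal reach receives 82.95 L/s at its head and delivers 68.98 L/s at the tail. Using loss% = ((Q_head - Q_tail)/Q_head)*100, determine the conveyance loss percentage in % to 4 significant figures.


loss = ((82.95 - 68.98)/82.95)*100 = 16.84 %
Therefore the conveyance loss percentage = 16.84 %.


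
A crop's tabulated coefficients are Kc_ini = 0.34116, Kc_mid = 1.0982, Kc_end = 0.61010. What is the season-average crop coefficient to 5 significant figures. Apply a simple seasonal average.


Approach: apply a simple seasonal average, Kc_avg = (Kc_ini + Kc_mid + Kc_end)/3.
Kc_avg = (0.34116 + 1.0982 + 0.61010)/3 = 0.68315
Therefore the season-average crop coefficient = 0.68315.


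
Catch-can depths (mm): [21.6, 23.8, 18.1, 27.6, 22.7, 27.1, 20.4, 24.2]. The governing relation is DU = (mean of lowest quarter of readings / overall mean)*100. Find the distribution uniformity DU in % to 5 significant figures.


sorted lowest 2 of 8: [18.1, 20.4] -> mean = 19.25000 mm
overall mean = 23.18750 mm
DU = (19.25000/23.18750)*100 = 83.019 %
Therefore the distribution uniformity DU = 83.019 %.


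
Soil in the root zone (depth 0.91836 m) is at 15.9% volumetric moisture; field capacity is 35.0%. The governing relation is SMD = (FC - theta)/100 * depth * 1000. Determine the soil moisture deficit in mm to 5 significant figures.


SMD = (35.0 - 15.9)/100 * 0.91836 * 1000 = 175.41 mm
Therefore the soil moisture deficit = 175.41 mm.


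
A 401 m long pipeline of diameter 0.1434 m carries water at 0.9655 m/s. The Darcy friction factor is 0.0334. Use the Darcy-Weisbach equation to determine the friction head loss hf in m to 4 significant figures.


Approach: apply the Darcy-Weisbach equation, hf = f*(L/D)*(v^2/(2g)).
hf = 0.0334 * (401/0.1434) * (0.9655^2 / (2*9.81))
hf = 4.438 m
Therefore the friction head loss hf = 4.438 m.


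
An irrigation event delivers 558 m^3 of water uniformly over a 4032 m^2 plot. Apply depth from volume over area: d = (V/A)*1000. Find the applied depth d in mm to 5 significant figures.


d = (558 / 4032) * 1000 = 138.39 mm
Therefore the applied depth d = 138.39 mm.


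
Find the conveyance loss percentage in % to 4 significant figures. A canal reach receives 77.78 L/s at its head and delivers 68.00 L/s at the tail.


Approach: apply the conveyance loss ratio, loss% = ((Q_head - Q_tail)/Q_head)*100.
loss = ((77.78 - 68.00)/77.78)*100 = 12.57 %
Therefore the conveyance loss percentage = 12.57 %.


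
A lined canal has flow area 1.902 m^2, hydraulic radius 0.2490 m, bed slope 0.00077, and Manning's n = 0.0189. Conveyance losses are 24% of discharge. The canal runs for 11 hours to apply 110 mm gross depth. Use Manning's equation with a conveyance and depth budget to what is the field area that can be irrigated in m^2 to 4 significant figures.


Approach: apply Manning's equation with a conveyance and depth budget, Q = (1/n)*A*R^(2/3)*S^(1/2); Q_field = Q*(1-loss); Area = Q_field*t/(d/1000).
Step 1 — canal discharge (Manning's equation):
  Q = (1/0.0189) * 1.902 * 0.2490^(2/3) * 0.00077^(1/2) = 1.10525 m^3/s
Step 2 — delivered flow: Q_field = 1.10525*(1 - 24/100) = 0.839990 m^3/s
Step 3 — volume delivered: V = 0.839990 * 11*3600 = 33263.6 m^3
Step 4 — area served: A = V / (depth/1000) = 33263.6 / 0.11 = 302400 m^2
Therefore the field area that can be irrigated = 302400 m^2.


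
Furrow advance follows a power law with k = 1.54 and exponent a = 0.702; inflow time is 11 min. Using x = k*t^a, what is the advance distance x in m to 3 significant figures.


x = 1.54 * 11^0.702 = 8.29 m
Therefore the advance distance x = 8.29 m.


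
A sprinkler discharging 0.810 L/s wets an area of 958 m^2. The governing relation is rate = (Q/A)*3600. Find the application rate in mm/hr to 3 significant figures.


rate = (0.810 / 958) * 3600 = 3.04 mm/hr
Therefore the application rate = 3.04 mm/hr.


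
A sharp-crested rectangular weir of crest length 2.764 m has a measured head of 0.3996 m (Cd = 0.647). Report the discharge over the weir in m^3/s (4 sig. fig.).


Approach: apply the rectangular weir equation, Q = (2/3)*Cd*L*sqrt(2g)*H^1.5.
Q = (2/3)*0.647*2.764*sqrt(2*9.81)*0.3996^1.5 = 1.334 m^3/s
Therefore the discharge over the weir = 1.334 m^3/s.


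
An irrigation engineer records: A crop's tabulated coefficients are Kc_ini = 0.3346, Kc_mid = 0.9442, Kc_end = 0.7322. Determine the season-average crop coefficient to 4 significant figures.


Approach: apply a simple seasonal average, Kc_avg = (Kc_ini + Kc_mid + Kc_end)/3.
Kc_avg = (0.3346 + 0.9442 + 0.7322)/3 = 0.6703
Therefore the season-average crop coefficient = 0.6703.


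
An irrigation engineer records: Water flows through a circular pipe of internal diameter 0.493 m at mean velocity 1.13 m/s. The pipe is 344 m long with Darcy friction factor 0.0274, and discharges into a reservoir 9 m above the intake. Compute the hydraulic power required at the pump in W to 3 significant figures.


Approach: apply continuity + Darcy-Weisbach + hydraulic power, Q = A*v; hf = f*(L/D)*(v^2/(2g)); H = static + hf; P = rho*g*Q*H.
Step 1 — flow rate (continuity, Q = A*v):
  A = pi*(0.493/2)^2 = 0.19089 m^2
  Q = 0.19089 * 1.13 = 0.21571 m^3/s
Step 2 — friction head loss (Darcy-Weisbach):
  hf = 0.0274 * (344/0.493) * (1.13^2 / (2*9.81))
  hf = 1.2443 m
Step 3 — total head: H = 9 + 1.2443 = 10.244 m
Step 4 — hydraulic power (P = rho*g*Q*H):
  P = 1000 * 9.81 * 0.21571 * 10.244 = 21700 W
Therefore the hydraulic power required at the pump = 21700 W.


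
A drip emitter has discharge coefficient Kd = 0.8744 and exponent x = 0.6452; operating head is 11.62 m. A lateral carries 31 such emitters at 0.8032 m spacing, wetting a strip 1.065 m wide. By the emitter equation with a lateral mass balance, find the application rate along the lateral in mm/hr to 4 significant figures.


Approach: apply the emitter equation with a lateral mass balance, q = Kd*h^x; Q = n*q; rate = Q/(n*spacing*width).
Step 1 — single emitter flow (q = Kd*h^x):
  q = 0.8744 * 11.62^0.6452 = 4.25580 L/hr
Step 2 — total lateral flow: Q = 31 * 4.25580 = 131.930 L/hr
Step 3 — wetted area: A = 31 * 0.8032 * 1.065 = 26.5176 m^2
Step 4 — application rate: Q/A = 131.930/26.5176 = 4.975 mm/hr
Therefore the application rate along the lateral = 4.975 mm/hr.


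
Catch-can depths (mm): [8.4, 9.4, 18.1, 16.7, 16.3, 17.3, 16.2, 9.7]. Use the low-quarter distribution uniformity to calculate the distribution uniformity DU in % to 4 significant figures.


Approach: apply the low-quarter distribution uniformity, DU = (mean of lowest quarter of readings / overall mean)*100.
sorted lowest 2 of 8: [8.4, 9.4] -> mean = 8.90000 mm
overall mean = 14.0125 mm
DU = (8.90000/14.0125)*100 = 63.51 %
Therefore the distribution uniformity DU = 63.51 %.


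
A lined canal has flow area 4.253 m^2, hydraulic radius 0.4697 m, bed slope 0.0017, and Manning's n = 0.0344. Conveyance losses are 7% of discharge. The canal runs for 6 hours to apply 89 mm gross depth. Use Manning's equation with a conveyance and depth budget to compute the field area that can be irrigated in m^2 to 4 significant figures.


Approach: apply Manning's equation with a conveyance and depth budget, Q = (1/n)*A*R^(2/3)*S^(1/2); Q_field = Q*(1-loss); Area = Q_field*t/(d/1000).
Step 1 — canal discharge (Manning's equation):
  Q = (1/0.0344) * 4.253 * 0.4697^(2/3) * 0.0017^(1/2) = 3.08017 m^3/s
Step 2 — delivered flow: Q_field = 3.08017*(1 - 7/100) = 2.86456 m^3/s
Step 3 — volume delivered: V = 2.86456 * 6*3600 = 61874.5 m^3
Step 4 — area served: A = V / (depth/1000) = 61874.5 / 0.089 = 695200 m^2
Therefore the field area that can be irrigated = 695200 m^2.


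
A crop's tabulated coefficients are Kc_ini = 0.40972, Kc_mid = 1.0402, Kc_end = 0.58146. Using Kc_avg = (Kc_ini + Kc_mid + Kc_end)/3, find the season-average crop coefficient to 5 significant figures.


Kc_avg = (0.40972 + 1.0402 + 0.58146)/3 = 0.67713
Therefore the season-average crop coefficient = 0.67713.


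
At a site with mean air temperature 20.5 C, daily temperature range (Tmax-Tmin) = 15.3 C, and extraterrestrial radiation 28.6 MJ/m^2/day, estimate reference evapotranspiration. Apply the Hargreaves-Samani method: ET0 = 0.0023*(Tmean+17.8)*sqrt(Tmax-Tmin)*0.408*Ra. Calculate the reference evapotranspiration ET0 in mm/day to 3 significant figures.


ET0 = 0.0023*(20.5+17.8)*sqrt(15.3)*0.408*28.6 = 4.02 mm/day
Therefore the reference evapotranspiration ET0 = 4.02 mm/day.


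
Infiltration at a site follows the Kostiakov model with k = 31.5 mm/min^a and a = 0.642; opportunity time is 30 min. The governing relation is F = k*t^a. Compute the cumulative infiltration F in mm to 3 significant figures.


F = 31.5 * 30^0.642 = 280 mm
Therefore the cumulative infiltration F = 280 mm.


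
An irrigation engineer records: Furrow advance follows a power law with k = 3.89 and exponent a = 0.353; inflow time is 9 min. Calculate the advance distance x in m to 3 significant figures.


Approach: apply the power-law advance function, x = k*t^a.
x = 3.89 * 9^0.353 = 8.45 m
Therefore the advance distance x = 8.45 m.


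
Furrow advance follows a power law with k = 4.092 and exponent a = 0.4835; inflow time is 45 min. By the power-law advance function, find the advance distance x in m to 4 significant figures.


Approach: apply the power-law advance function, x = k*t^a.
x = 4.092 * 45^0.4835 = 25.78 m
Therefore the advance distance x = 25.78 m.


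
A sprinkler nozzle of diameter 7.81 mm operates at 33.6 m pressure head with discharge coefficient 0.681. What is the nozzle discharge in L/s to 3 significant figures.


Approach: apply the orifice equation, Q = Cd*A*sqrt(2*g*h), A = pi*(d/2)^2.
A = pi*(7.81e-3/2)^2 = 4.7906e-05 m^2
Q = 0.681 * 4.7906e-05 * sqrt(2*9.81*33.6) * 1000 = 0.838 L/s
Therefore the nozzle discharge = 0.838 L/s.


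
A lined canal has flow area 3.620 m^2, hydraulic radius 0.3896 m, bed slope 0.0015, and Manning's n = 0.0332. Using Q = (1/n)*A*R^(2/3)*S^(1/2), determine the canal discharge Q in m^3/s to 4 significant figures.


Q = (1/0.0332) * 3.620 * 0.3896^(2/3) * 0.0015^(1/2) = 2.253 m^3/s
Therefore the canal discharge Q = 2.253 m^3/s.


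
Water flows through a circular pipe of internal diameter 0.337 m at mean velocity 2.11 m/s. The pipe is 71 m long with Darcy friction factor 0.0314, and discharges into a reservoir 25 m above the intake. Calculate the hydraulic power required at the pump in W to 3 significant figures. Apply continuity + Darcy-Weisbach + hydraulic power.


Approach: apply continuity + Darcy-Weisbach + hydraulic power, Q = A*v; hf = f*(L/D)*(v^2/(2g)); H = static + hf; P = rho*g*Q*H.
Step 1 — flow rate (continuity, Q = A*v):
  A = pi*(0.337/2)^2 = 0.089197 m^2
  Q = 0.089197 * 2.11 = 0.18821 m^3/s
Step 2 — friction head loss (Darcy-Weisbach):
  hf = 0.0314 * (71/0.337) * (2.11^2 / (2*9.81))
  hf = 1.5011 m
Step 3 — total head: H = 25 + 1.5011 = 26.501 m
Step 4 — hydraulic power (P = rho*g*Q*H):
  P = 1000 * 9.81 * 0.18821 * 26.501 = 48900 W
Therefore the hydraulic power required at the pump = 48900 W.


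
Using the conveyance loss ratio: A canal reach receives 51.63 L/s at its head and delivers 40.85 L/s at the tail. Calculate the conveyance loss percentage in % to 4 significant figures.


Approach: apply the conveyance loss ratio, loss% = ((Q_head - Q_tail)/Q_head)*100.
loss = ((51.63 - 40.85)/51.63)*100 = 20.88 %
Therefore the conveyance loss percentage = 20.88 %.


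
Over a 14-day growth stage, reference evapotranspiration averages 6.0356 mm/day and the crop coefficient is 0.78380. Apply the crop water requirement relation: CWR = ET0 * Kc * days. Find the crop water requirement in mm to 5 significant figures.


CWR = 6.0356 * 0.78380 * 14 = 66.230 mm
Therefore the crop water requirement = 66.230 mm.


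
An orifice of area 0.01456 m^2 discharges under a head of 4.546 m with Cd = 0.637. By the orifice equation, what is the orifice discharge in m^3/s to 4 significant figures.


Approach: apply the orifice equation, Q = Cd*A*sqrt(2*g*h).
Q = 0.637 * 0.01456 * sqrt(2*9.81*4.546) = 0.08759 m^3/s
Therefore the orifice discharge = 0.08759 m^3/s.


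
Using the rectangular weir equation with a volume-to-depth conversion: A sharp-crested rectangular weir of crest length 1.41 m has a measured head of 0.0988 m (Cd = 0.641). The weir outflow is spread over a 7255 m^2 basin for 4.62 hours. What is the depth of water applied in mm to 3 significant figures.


Approach: apply the rectangular weir equation with a volume-to-depth conversion, Q = (2/3)*Cd*L*sqrt(2g)*H^1.5; d = Q*t/A * 1000.
Step 1 — weir discharge:
  Q = (2/3)*0.641*1.41*sqrt(2*9.81)*0.0988^1.5 = 0.082884 m^3/s
Step 2 — volume: V = 0.082884 * 4.62*3600 = 1378.5 m^3
Step 3 — depth: d = V/A * 1000 = 1378.5/7255 * 1000 = 190 mm
Therefore the depth of water applied = 190 mm.


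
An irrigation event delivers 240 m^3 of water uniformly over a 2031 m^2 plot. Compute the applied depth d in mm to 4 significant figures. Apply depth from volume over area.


Approach: apply depth from volume over area, d = (V/A)*1000.
d = (240 / 2031) * 1000 = 118.2 mm
Therefore the applied depth d = 118.2 mm.


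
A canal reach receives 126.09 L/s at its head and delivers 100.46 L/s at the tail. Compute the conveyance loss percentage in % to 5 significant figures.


Approach: apply the conveyance loss ratio, loss% = ((Q_head - Q_tail)/Q_head)*100.
loss = ((126.09 - 100.46)/126.09)*100 = 20.327 %
Therefore the conveyance loss percentage = 20.327 %.


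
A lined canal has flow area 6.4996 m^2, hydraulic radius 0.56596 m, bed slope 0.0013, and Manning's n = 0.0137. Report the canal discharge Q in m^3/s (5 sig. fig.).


Approach: apply Manning's equation, Q = (1/n)*A*R^(2/3)*S^(1/2).
Q = (1/0.0137) * 6.4996 * 0.56596^(2/3) * 0.0013^(1/2) = 11.704 m^3/s
Therefore the canal discharge Q = 11.704 m^3/s.


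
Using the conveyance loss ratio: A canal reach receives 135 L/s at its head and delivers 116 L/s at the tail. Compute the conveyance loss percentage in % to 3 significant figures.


Approach: apply the conveyance loss ratio, loss% = ((Q_head - Q_tail)/Q_head)*100.
loss = ((135 - 116)/135)*100 = 14.1 %
Therefore the conveyance loss percentage = 14.1 %.


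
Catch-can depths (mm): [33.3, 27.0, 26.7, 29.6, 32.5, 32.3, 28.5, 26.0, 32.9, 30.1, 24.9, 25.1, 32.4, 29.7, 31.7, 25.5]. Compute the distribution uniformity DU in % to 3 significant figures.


Approach: apply the low-quarter distribution uniformity, DU = (mean of lowest quarter of readings / overall mean)*100.
sorted lowest 4 of 16: [24.9, 25.1, 25.5, 26.0] -> mean = 25.375 mm
overall mean = 29.262 mm
DU = (25.375/29.262)*100 = 86.7 %
Therefore the distribution uniformity DU = 86.7 %.


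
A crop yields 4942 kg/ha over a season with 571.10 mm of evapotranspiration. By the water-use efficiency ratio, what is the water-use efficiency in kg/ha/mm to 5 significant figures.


Approach: apply the water-use efficiency ratio, WUE = yield/ET.
WUE = 4942 / 571.10 = 8.6535 kg/ha/mm
Therefore the water-use efficiency = 8.6535 kg/ha/mm.


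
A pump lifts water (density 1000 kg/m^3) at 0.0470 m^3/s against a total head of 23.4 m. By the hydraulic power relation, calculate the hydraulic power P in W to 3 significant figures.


Approach: apply the hydraulic power relation, P = rho*g*Q*H.
P = 1000 * 9.81 * 0.0470 * 23.4 = 10800 W
Therefore the hydraulic power P = 10800 W.


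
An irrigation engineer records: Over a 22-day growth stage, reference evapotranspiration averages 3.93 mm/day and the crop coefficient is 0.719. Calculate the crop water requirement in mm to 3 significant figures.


Approach: apply the crop water requirement relation, CWR = ET0 * Kc * days.
CWR = 3.93 * 0.719 * 22 = 62.2 mm
Therefore the crop water requirement = 62.2 mm.


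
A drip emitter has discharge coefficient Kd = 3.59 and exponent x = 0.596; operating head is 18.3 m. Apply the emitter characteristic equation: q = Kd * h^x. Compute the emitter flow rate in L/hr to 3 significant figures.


q = 3.59 * 18.3^0.596 = 20.3 L/hr
Therefore the emitter flow rate = 20.3 L/hr.


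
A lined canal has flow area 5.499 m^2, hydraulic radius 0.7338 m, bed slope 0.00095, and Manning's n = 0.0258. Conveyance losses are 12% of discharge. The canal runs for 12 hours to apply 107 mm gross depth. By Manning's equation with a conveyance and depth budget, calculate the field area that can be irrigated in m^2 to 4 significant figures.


Approach: apply Manning's equation with a conveyance and depth budget, Q = (1/n)*A*R^(2/3)*S^(1/2); Q_field = Q*(1-loss); Area = Q_field*t/(d/1000).
Step 1 — canal discharge (Manning's equation):
  Q = (1/0.0258) * 5.499 * 0.7338^(2/3) * 0.00095^(1/2) = 5.34455 m^3/s
Step 2 — delivered flow: Q_field = 5.34455*(1 - 12/100) = 4.70320 m^3/s
Step 3 — volume delivered: V = 4.70320 * 12*3600 = 203178 m^3
Step 4 — area served: A = V / (depth/1000) = 203178 / 0.107 = 1899000 m^2
Therefore the field area that can be irrigated = 1899000 m^2.


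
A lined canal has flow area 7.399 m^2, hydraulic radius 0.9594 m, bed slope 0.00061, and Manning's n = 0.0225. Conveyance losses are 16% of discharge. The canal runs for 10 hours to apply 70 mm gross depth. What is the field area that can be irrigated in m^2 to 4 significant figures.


Approach: apply Manning's equation with a conveyance and depth budget, Q = (1/n)*A*R^(2/3)*S^(1/2); Q_field = Q*(1-loss); Area = Q_field*t/(d/1000).
Step 1 — canal discharge (Manning's equation):
  Q = (1/0.0225) * 7.399 * 0.9594^(2/3) * 0.00061^(1/2) = 7.90051 m^3/s
Step 2 — delivered flow: Q_field = 7.90051*(1 - 16/100) = 6.63643 m^3/s
Step 3 — volume delivered: V = 6.63643 * 10*3600 = 238911 m^3
Step 4 — area served: A = V / (depth/1000) = 238911 / 0.07 = 3413000 m^2
Therefore the field area that can be irrigated = 3413000 m^2.


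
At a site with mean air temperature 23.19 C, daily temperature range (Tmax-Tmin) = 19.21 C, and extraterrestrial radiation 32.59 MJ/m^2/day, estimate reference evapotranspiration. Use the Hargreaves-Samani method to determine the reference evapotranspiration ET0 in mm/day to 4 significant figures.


Approach: apply the Hargreaves-Samani method, ET0 = 0.0023*(Tmean+17.8)*sqrt(Tmax-Tmin)*0.408*Ra.
ET0 = 0.0023*(23.19+17.8)*sqrt(19.21)*0.408*32.59 = 5.494 mm/day
Therefore the reference evapotranspiration ET0 = 5.494 mm/day.


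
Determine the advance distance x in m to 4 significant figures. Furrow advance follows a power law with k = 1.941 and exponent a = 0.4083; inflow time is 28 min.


Approach: apply the power-law advance function, x = k*t^a.
x = 1.941 * 28^0.4083 = 7.567 m
Therefore the advance distance x = 7.567 m.


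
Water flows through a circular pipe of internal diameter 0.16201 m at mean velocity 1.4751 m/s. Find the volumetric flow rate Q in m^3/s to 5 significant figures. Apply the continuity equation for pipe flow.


Approach: apply the continuity equation for pipe flow, Q = A * v with A = pi*(D/2)^2.
A = pi*(0.16201/2)^2 = 0.02061453 m^2
Q = 0.02061453 * 1.4751 = 0.030408 m^3/s
Therefore the volumetric flow rate Q = 0.030408 m^3/s.


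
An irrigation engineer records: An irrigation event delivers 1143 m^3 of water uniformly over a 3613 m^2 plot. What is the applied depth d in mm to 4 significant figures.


Approach: apply depth from volume over area, d = (V/A)*1000.
d = (1143 / 3613) * 1000 = 316.4 mm
Therefore the applied depth d = 316.4 mm.


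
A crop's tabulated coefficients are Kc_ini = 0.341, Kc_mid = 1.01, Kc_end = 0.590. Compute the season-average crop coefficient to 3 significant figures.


Approach: apply a simple seasonal average, Kc_avg = (Kc_ini + Kc_mid + Kc_end)/3.
Kc_avg = (0.341 + 1.01 + 0.590)/3 = 0.647
Therefore the season-average crop coefficient = 0.647.


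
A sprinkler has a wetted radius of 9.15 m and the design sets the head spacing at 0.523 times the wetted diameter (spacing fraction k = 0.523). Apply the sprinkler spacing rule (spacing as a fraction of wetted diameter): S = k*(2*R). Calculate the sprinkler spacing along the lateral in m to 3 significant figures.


S = 0.523 * (2 * 9.15) = 9.57 m
Therefore the sprinkler spacing along the lateral = 9.57 m.


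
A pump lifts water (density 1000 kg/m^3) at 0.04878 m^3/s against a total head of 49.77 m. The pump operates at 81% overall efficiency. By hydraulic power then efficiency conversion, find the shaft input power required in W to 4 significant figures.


Approach: apply hydraulic power then efficiency conversion, P = rho*g*Q*H; P_in = P/eta.
Step 1 — hydraulic power (P = rho*g*Q*H):
  P = 1000 * 9.81 * 0.04878 * 49.77 = 23816.5 W
Step 2 — input power: P_in = P/eta = 23816.5 / 0.81 = 29400 W
Therefore the shaft input power required = 29400 W.


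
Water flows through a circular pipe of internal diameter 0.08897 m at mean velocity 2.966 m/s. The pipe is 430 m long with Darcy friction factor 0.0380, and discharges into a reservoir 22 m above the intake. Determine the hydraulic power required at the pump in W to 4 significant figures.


Approach: apply continuity + Darcy-Weisbach + hydraulic power, Q = A*v; hf = f*(L/D)*(v^2/(2g)); H = static + hf; P = rho*g*Q*H.
Step 1 — flow rate (continuity, Q = A*v):
  A = pi*(0.08897/2)^2 = 0.00621695 m^2
  Q = 0.00621695 * 2.966 = 0.0184395 m^3/s
Step 2 — friction head loss (Darcy-Weisbach):
  hf = 0.0380 * (430/0.08897) * (2.966^2 / (2*9.81))
  hf = 82.3478 m
Step 3 — total head: H = 22 + 82.3478 = 104.348 m
Step 4 — hydraulic power (P = rho*g*Q*H):
  P = 1000 * 9.81 * 0.0184395 * 104.348 = 18880 W
Therefore the hydraulic power required at the pump = 18880 W.


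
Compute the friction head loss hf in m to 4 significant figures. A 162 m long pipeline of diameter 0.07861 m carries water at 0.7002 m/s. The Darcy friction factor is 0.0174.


Approach: apply the Darcy-Weisbach equation, hf = f*(L/D)*(v^2/(2g)).
hf = 0.0174 * (162/0.07861) * (0.7002^2 / (2*9.81))
hf = 0.8960 m
Therefore the friction head loss hf = 0.8960 m.


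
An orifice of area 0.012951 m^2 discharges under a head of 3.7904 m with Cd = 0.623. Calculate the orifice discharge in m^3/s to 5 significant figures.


Approach: apply the orifice equation, Q = Cd*A*sqrt(2*g*h).
Q = 0.623 * 0.012951 * sqrt(2*9.81*3.7904) = 0.069580 m^3/s
Therefore the orifice discharge = 0.069580 m^3/s.


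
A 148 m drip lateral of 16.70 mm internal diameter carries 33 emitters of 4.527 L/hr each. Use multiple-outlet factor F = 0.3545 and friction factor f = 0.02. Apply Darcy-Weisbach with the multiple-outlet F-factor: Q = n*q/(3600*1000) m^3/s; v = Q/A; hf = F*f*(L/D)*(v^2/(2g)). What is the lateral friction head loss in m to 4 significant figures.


Q = 33*4.527/(3600*1000) = 4.14975e-05 m^3/s
A = pi*(16.70e-3/2)^2 = 2.19040e-04 m^2, so v = Q/A = 0.189452 m/s
hf = 0.3545*0.02*(148/0.01670)*(0.189452^2/(2*9.81)) = 0.1149 m
Therefore the lateral friction head loss = 0.1149 m.


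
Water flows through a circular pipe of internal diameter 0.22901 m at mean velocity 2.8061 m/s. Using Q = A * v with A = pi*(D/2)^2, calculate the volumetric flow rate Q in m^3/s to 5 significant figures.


A = pi*(0.22901/2)^2 = 0.04119066 m^2
Q = 0.04119066 * 2.8061 = 0.11559 m^3/s
Therefore the volumetric flow rate Q = 0.11559 m^3/s.


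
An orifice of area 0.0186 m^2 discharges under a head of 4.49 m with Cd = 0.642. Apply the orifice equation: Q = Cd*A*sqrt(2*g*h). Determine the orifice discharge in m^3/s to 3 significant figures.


Q = 0.642 * 0.0186 * sqrt(2*9.81*4.49) = 0.112 m^3/s
Therefore the orifice discharge = 0.112 m^3/s.


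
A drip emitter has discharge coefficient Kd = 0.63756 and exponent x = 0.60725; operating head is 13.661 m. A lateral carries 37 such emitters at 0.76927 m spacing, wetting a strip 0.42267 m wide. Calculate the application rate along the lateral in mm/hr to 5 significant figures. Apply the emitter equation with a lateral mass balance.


Approach: apply the emitter equation with a lateral mass balance, q = Kd*h^x; Q = n*q; rate = Q/(n*spacing*width).
Step 1 — single emitter flow (q = Kd*h^x):
  q = 0.63756 * 13.661^0.60725 = 3.119197 L/hr
Step 2 — total lateral flow: Q = 37 * 3.119197 = 115.4103 L/hr
Step 3 — wetted area: A = 37 * 0.76927 * 0.42267 = 12.03045 m^2
Step 4 — application rate: Q/A = 115.4103/12.03045 = 9.5932 mm/hr
Therefore the application rate along the lateral = 9.5932 mm/hr.


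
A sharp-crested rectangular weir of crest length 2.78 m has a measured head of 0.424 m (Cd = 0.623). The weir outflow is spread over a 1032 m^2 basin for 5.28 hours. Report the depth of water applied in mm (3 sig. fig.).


Approach: apply the rectangular weir equation with a volume-to-depth conversion, Q = (2/3)*Cd*L*sqrt(2g)*H^1.5; d = Q*t/A * 1000.
Step 1 — weir discharge:
  Q = (2/3)*0.623*2.78*sqrt(2*9.81)*0.424^1.5 = 1.4120 m^3/s
Step 2 — volume: V = 1.4120 * 5.28*3600 = 26840 m^3
Step 3 — depth: d = V/A * 1000 = 26840/1032 * 1000 = 26000 mm
Therefore the depth of water applied = 26000 mm.


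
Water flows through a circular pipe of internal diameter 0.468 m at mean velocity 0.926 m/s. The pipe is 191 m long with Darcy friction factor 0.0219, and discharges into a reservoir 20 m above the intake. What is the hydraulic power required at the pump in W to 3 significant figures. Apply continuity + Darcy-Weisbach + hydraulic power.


Approach: apply continuity + Darcy-Weisbach + hydraulic power, Q = A*v; hf = f*(L/D)*(v^2/(2g)); H = static + hf; P = rho*g*Q*H.
Step 1 — flow rate (continuity, Q = A*v):
  A = pi*(0.468/2)^2 = 0.17202 m^2
  Q = 0.17202 * 0.926 = 0.15929 m^3/s
Step 2 — friction head loss (Darcy-Weisbach):
  hf = 0.0219 * (191/0.468) * (0.926^2 / (2*9.81))
  hf = 0.39062 m
Step 3 — total head: H = 20 + 0.39062 = 20.391 m
Step 4 — hydraulic power (P = rho*g*Q*H):
  P = 1000 * 9.81 * 0.15929 * 20.391 = 31900 W
Therefore the hydraulic power required at the pump = 31900 W.


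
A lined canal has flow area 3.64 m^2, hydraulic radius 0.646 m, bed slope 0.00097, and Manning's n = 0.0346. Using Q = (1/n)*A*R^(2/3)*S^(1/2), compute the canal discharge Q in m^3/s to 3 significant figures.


Q = (1/0.0346) * 3.64 * 0.646^(2/3) * 0.00097^(1/2) = 2.45 m^3/s
Therefore the canal discharge Q = 2.45 m^3/s.


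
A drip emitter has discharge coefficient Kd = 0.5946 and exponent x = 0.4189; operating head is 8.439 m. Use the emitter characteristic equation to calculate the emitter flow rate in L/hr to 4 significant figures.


Approach: apply the emitter characteristic equation, q = Kd * h^x.
q = 0.5946 * 8.439^0.4189 = 1.453 L/hr
Therefore the emitter flow rate = 1.453 L/hr.


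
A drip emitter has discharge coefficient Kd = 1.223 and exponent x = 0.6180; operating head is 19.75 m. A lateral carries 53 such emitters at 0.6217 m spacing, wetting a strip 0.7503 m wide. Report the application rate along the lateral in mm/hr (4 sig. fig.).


Approach: apply the emitter equation with a lateral mass balance, q = Kd*h^x; Q = n*q; rate = Q/(n*spacing*width).
Step 1 — single emitter flow (q = Kd*h^x):
  q = 1.223 * 19.75^0.6180 = 7.72835 L/hr
Step 2 — total lateral flow: Q = 53 * 7.72835 = 409.603 L/hr
Step 3 — wetted area: A = 53 * 0.6217 * 0.7503 = 24.7225 m^2
Step 4 — application rate: Q/A = 409.603/24.7225 = 16.57 mm/hr
Therefore the application rate along the lateral = 16.57 mm/hr.


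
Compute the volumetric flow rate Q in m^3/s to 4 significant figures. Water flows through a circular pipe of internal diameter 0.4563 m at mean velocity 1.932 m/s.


Approach: apply the continuity equation for pipe flow, Q = A * v with A = pi*(D/2)^2.
A = pi*(0.4563/2)^2 = 0.163528 m^2
Q = 0.163528 * 1.932 = 0.3159 m^3/s
Therefore the volumetric flow rate Q = 0.3159 m^3/s.


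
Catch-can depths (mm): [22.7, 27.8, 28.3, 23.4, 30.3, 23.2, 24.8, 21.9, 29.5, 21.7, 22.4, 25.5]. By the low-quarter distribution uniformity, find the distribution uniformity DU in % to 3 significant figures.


Approach: apply the low-quarter distribution uniformity, DU = (mean of lowest quarter of readings / overall mean)*100.
sorted lowest 3 of 12: [21.7, 21.9, 22.4] -> mean = 22.000 mm
overall mean = 25.125 mm
DU = (22.000/25.125)*100 = 87.6 %
Therefore the distribution uniformity DU = 87.6 %.


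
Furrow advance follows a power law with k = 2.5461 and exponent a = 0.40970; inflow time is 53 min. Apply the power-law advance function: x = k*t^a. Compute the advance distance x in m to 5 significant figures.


x = 2.5461 * 53^0.40970 = 12.951 m
Therefore the advance distance x = 12.951 m.


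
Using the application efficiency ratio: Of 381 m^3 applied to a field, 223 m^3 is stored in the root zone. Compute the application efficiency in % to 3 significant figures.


Approach: apply the application efficiency ratio, Ea = (stored/applied)*100.
Ea = (223/381)*100 = 58.5 %
Therefore the application efficiency = 58.5 %.


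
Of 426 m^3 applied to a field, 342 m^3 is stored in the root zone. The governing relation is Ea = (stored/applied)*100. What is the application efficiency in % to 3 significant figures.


Ea = (342/426)*100 = 80.3 %
Therefore the application efficiency = 80.3 %.


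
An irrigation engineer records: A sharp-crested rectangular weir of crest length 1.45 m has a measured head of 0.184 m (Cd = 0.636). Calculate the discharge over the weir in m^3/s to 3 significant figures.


Approach: apply the rectangular weir equation, Q = (2/3)*Cd*L*sqrt(2g)*H^1.5.
Q = (2/3)*0.636*1.45*sqrt(2*9.81)*0.184^1.5 = 0.215 m^3/s
Therefore the discharge over the weir = 0.215 m^3/s.


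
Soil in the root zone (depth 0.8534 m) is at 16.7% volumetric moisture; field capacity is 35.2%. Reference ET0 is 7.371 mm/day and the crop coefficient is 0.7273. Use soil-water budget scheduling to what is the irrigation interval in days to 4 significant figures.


Approach: apply soil-water budget scheduling, SMD = (FC-theta)/100*depth*1000; ETc = ET0*Kc; interval = SMD/ETc.
Step 1 — soil moisture deficit:
  SMD = (35.2 - 16.7)/100 * 0.8534 * 1000 = 157.879 mm
Step 2 — daily crop ET (ETc = ET0*Kc):
  ETc = 7.371 * 0.7273 = 5.36093 mm/day
Step 3 — irrigation interval (SMD/ETc):
  interval = 157.879 / 5.36093 = 29.45 days
Therefore the irrigation interval = 29.45 days.


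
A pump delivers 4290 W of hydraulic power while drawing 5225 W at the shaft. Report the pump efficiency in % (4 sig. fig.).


Approach: apply the efficiency ratio, eta = (P_out/P_in)*100.
eta = (4290 / 5225) * 100 = 82.11 %
Therefore the pump efficiency = 82.11 %.


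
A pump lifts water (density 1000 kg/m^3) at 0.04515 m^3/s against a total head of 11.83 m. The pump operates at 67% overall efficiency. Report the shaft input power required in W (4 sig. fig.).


Approach: apply hydraulic power then efficiency conversion, P = rho*g*Q*H; P_in = P/eta.
Step 1 — hydraulic power (P = rho*g*Q*H):
  P = 1000 * 9.81 * 0.04515 * 11.83 = 5239.76 W
Step 2 — input power: P_in = P/eta = 5239.76 / 0.67 = 7821 W
Therefore the shaft input power required = 7821 W.


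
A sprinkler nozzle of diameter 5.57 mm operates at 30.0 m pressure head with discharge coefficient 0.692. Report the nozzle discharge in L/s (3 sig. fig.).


Approach: apply the orifice equation, Q = Cd*A*sqrt(2*g*h), A = pi*(d/2)^2.
A = pi*(5.57e-3/2)^2 = 2.4367e-05 m^2
Q = 0.692 * 2.4367e-05 * sqrt(2*9.81*30.0) * 1000 = 0.409 L/s
Therefore the nozzle discharge = 0.409 L/s.


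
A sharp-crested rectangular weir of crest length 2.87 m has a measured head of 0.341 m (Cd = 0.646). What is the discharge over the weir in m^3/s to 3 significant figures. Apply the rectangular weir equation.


Approach: apply the rectangular weir equation, Q = (2/3)*Cd*L*sqrt(2g)*H^1.5.
Q = (2/3)*0.646*2.87*sqrt(2*9.81)*0.341^1.5 = 1.09 m^3/s
Therefore the discharge over the weir = 1.09 m^3/s.


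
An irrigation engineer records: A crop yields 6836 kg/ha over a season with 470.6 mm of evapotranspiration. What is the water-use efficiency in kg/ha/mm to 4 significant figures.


Approach: apply the water-use efficiency ratio, WUE = yield/ET.
WUE = 6836 / 470.6 = 14.53 kg/ha/mm
Therefore the water-use efficiency = 14.53 kg/ha/mm.


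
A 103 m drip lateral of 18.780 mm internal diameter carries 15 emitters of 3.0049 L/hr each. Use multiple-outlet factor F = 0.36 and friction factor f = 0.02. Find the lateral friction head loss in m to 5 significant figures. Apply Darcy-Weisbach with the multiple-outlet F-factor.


Approach: apply Darcy-Weisbach with the multiple-outlet F-factor, Q = n*q/(3600*1000) m^3/s; v = Q/A; hf = F*f*(L/D)*(v^2/(2g)).
Q = 15*3.0049/(3600*1000) = 1.252042e-05 m^3/s
A = pi*(18.780e-3/2)^2 = 2.770008e-04 m^2, so v = Q/A = 0.04519993 m/s
hf = 0.36*0.02*(103/0.018780)*(0.04519993^2/(2*9.81)) = 0.0041120 m
Therefore the lateral friction head loss = 0.0041120 m.


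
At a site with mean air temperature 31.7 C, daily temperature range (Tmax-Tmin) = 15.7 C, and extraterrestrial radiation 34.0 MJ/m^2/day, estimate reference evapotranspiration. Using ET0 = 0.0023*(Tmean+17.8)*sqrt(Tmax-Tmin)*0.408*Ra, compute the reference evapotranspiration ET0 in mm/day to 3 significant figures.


ET0 = 0.0023*(31.7+17.8)*sqrt(15.7)*0.408*34.0 = 6.26 mm/day
Therefore the reference evapotranspiration ET0 = 6.26 mm/day.


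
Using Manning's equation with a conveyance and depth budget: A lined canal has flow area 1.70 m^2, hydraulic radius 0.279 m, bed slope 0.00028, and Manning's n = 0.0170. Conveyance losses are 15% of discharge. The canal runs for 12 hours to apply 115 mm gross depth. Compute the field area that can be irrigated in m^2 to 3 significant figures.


Approach: apply Manning's equation with a conveyance and depth budget, Q = (1/n)*A*R^(2/3)*S^(1/2); Q_field = Q*(1-loss); Area = Q_field*t/(d/1000).
Step 1 — canal discharge (Manning's equation):
  Q = (1/0.0170) * 1.70 * 0.279^(2/3) * 0.00028^(1/2) = 0.71447 m^3/s
Step 2 — delivered flow: Q_field = 0.71447*(1 - 15/100) = 0.60730 m^3/s
Step 3 — volume delivered: V = 0.60730 * 12*3600 = 26235 m^3
Step 4 — area served: A = V / (depth/1000) = 26235 / 0.115 = 228000 m^2
Therefore the field area that can be irrigated = 228000 m^2.


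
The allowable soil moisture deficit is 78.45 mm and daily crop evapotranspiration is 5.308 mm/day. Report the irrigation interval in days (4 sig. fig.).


Approach: apply the irrigation interval relation, interval = SMD / ETc.
interval = 78.45 / 5.308 = 14.78 days
Therefore the irrigation interval = 14.78 days.


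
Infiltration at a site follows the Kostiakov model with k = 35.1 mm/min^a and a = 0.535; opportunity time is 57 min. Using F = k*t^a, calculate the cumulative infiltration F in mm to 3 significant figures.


F = 35.1 * 57^0.535 = 305 mm
Therefore the cumulative infiltration F = 305 mm.


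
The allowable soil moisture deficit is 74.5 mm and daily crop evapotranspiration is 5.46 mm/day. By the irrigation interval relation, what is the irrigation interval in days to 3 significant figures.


Approach: apply the irrigation interval relation, interval = SMD / ETc.
interval = 74.5 / 5.46 = 13.6 days
Therefore the irrigation interval = 13.6 days.


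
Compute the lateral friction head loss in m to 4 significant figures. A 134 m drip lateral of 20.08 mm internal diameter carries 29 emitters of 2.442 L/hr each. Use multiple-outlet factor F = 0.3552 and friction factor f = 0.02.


Approach: apply Darcy-Weisbach with the multiple-outlet F-factor, Q = n*q/(3600*1000) m^3/s; v = Q/A; hf = F*f*(L/D)*(v^2/(2g)).
Q = 29*2.442/(3600*1000) = 1.96717e-05 m^3/s
A = pi*(20.08e-3/2)^2 = 3.16678e-04 m^2, so v = Q/A = 0.0621189 m/s
hf = 0.3552*0.02*(134/0.02008)*(0.0621189^2/(2*9.81)) = 0.009324 m
Therefore the lateral friction head loss = 0.009324 m.


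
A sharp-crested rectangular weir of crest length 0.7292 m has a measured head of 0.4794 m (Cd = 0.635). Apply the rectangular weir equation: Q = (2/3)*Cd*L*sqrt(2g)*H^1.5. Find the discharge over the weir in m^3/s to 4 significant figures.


Q = (2/3)*0.635*0.7292*sqrt(2*9.81)*0.4794^1.5 = 0.4539 m^3/s
Therefore the discharge over the weir = 0.4539 m^3/s.


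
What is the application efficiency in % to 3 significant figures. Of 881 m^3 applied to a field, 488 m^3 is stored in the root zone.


Approach: apply the application efficiency ratio, Ea = (stored/applied)*100.
Ea = (488/881)*100 = 55.4 %
Therefore the application efficiency = 55.4 %.


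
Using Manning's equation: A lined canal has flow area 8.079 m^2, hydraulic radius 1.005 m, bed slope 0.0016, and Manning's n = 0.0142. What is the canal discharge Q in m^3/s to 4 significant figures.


Approach: apply Manning's equation, Q = (1/n)*A*R^(2/3)*S^(1/2).
Q = (1/0.0142) * 8.079 * 1.005^(2/3) * 0.0016^(1/2) = 22.83 m^3/s
Therefore the canal discharge Q = 22.83 m^3/s.


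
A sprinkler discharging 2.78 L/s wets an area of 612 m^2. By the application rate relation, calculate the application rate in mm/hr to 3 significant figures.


Approach: apply the application rate relation, rate = (Q/A)*3600.
rate = (2.78 / 612) * 3600 = 16.4 mm/hr
Therefore the application rate = 16.4 mm/hr.


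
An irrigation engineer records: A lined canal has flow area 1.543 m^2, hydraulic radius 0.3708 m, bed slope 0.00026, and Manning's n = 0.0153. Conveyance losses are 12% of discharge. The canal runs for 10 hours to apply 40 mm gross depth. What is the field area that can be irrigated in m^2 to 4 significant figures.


Approach: apply Manning's equation with a conveyance and depth budget, Q = (1/n)*A*R^(2/3)*S^(1/2); Q_field = Q*(1-loss); Area = Q_field*t/(d/1000).
Step 1 — canal discharge (Manning's equation):
  Q = (1/0.0153) * 1.543 * 0.3708^(2/3) * 0.00026^(1/2) = 0.839307 m^3/s
Step 2 — delivered flow: Q_field = 0.839307*(1 - 12/100) = 0.738590 m^3/s
Step 3 — volume delivered: V = 0.738590 * 10*3600 = 26589.3 m^3
Step 4 — area served: A = V / (depth/1000) = 26589.3 / 0.04 = 664700 m^2
Therefore the field area that can be irrigated = 664700 m^2.


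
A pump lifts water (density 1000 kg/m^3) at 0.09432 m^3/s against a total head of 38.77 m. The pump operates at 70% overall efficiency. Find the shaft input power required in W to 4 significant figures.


Approach: apply hydraulic power then efficiency conversion, P = rho*g*Q*H; P_in = P/eta.
Step 1 — hydraulic power (P = rho*g*Q*H):
  P = 1000 * 9.81 * 0.09432 * 38.77 = 35873.1 W
Step 2 — input power: P_in = P/eta = 35873.1 / 0.7 = 51250 W
Therefore the shaft input power required = 51250 W.


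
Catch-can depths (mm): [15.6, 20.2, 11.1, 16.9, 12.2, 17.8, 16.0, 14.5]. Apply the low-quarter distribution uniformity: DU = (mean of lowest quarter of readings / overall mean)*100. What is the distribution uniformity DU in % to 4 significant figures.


sorted lowest 2 of 8: [11.1, 12.2] -> mean = 11.6500 mm
overall mean = 15.5375 mm
DU = (11.6500/15.5375)*100 = 74.98 %
Therefore the distribution uniformity DU = 74.98 %.


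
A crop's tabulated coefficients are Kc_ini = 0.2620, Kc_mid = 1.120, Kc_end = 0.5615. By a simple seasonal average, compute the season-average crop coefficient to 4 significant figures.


Approach: apply a simple seasonal average, Kc_avg = (Kc_ini + Kc_mid + Kc_end)/3.
Kc_avg = (0.2620 + 1.120 + 0.5615)/3 = 0.6478
Therefore the season-average crop coefficient = 0.6478.


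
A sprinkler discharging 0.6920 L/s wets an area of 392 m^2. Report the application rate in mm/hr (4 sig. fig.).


Approach: apply the application rate relation, rate = (Q/A)*3600.
rate = (0.6920 / 392) * 3600 = 6.355 mm/hr
Therefore the application rate = 6.355 mm/hr.


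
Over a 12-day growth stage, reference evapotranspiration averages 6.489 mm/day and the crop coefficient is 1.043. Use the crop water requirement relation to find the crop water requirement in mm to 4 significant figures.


Approach: apply the crop water requirement relation, CWR = ET0 * Kc * days.
CWR = 6.489 * 1.043 * 12 = 81.22 mm
Therefore the crop water requirement = 81.22 mm.


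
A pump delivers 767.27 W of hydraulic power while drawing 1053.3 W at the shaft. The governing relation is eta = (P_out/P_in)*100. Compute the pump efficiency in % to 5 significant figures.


eta = (767.27 / 1053.3) * 100 = 72.844 %
Therefore the pump efficiency = 72.844 %.
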